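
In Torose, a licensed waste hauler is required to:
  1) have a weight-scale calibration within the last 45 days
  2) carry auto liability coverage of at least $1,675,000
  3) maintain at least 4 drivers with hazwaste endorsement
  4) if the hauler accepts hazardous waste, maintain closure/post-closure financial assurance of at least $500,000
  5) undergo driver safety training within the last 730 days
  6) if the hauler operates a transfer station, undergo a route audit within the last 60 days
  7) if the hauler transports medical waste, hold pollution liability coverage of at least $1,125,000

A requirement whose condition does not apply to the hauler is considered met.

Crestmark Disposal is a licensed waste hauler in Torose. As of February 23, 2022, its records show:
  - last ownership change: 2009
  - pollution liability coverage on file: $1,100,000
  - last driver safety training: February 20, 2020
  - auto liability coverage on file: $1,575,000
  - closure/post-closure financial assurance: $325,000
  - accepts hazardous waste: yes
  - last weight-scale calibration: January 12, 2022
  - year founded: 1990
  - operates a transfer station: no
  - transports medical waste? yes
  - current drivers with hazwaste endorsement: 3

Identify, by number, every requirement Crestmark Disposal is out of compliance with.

1. weight-scale calibration 42 days ago vs limit 45 → met
2. auto liability coverage $1,575,000 < $1,675,000 → not met
3. drivers with hazwaste endorsement 3 < 4 → not met
4. condition 'accepts hazardous waste' holds; closure/post-closure financial assurance $325,000 < $500,000 → not met
5. driver safety training 734 days ago vs limit 730 → not met
6. condition 'operates a transfer station' does not hold → requirement n/a → met
7. condition 'transports medical waste' holds; pollution liability coverage $1,100,000 < $1,125,000 → not met
Not met: 2, 3, 4, 5, 7

2, 3, 4, 5, 7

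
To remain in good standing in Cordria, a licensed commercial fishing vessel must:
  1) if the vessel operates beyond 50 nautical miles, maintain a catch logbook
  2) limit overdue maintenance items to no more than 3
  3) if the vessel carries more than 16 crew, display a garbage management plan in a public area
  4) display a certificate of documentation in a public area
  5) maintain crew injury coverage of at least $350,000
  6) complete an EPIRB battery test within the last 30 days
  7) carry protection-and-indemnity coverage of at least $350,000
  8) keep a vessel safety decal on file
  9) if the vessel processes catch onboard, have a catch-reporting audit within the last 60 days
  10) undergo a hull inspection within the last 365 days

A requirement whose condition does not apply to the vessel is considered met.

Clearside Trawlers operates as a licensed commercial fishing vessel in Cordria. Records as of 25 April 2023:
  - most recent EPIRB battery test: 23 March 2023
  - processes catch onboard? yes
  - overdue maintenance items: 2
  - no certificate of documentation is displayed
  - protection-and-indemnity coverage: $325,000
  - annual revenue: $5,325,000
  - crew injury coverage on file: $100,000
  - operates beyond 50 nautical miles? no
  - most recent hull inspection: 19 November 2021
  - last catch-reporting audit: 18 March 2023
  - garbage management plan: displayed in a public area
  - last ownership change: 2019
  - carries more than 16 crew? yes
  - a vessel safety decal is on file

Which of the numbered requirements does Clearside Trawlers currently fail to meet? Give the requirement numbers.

1. condition 'operates beyond 50 nautical miles' does not hold → requirement n/a → met
2. overdue maintenance items 2 ≤ 3 → met
3. condition 'carries more than 16 crew' holds; garbage management plan present → met
4. certificate of documentation absent → not met
5. crew injury coverage $100,000 < $350,000 → not met
6. EPIRB battery test 33 days ago vs limit 30 → not met
7. protection-and-indemnity coverage $325,000 < $350,000 → not met
8. vessel safety decal present → met
9. condition 'processes catch onboard' holds; catch-reporting audit 38 days ago vs limit 60 → met
10. hull inspection 522 days ago vs limit 365 → not met
Not met: 4, 5, 6, 7, 10

4, 5, 6, 7, 10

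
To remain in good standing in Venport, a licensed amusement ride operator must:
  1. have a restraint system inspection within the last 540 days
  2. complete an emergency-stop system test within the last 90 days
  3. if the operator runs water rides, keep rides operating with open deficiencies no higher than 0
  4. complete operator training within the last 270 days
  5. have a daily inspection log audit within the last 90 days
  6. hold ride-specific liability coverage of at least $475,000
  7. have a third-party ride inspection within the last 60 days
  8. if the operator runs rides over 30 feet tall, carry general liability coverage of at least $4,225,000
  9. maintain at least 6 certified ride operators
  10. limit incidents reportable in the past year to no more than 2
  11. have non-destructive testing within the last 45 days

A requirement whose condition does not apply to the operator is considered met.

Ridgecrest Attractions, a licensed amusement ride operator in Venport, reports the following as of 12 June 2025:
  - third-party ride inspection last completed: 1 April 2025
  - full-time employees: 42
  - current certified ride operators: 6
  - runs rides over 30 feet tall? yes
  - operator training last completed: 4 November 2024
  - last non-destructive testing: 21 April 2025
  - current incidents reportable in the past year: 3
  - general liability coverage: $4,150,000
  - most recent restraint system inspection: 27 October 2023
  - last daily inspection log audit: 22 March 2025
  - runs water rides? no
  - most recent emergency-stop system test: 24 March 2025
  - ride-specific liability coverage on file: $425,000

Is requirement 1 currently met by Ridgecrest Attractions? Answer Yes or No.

1. restraint system inspection 594 days ago vs limit 540 → not met

No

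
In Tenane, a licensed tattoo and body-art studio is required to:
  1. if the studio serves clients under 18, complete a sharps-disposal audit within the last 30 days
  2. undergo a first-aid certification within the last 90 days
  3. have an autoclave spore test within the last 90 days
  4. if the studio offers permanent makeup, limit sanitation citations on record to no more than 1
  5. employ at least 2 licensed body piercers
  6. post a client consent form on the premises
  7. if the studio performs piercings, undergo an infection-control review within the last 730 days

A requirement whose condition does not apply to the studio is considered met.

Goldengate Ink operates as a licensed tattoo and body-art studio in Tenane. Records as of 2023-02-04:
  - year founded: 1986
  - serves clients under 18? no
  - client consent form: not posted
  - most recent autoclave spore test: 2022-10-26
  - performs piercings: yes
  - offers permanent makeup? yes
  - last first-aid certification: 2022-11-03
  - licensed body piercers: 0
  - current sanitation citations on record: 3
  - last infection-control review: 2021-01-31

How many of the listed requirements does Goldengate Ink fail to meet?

1. condition 'serves clients under 18' does not hold → requirement n/a → met
2. first-aid certification 93 days ago vs limit 90 → not met
3. autoclave spore test 101 days ago vs limit 90 → not met
4. condition 'offers permanent makeup' holds; sanitation citations on record 3 > 1 → not met
5. licensed body piercers 0 < 2 → not met
6. client consent form absent → not met
7. condition 'performs piercings' holds; infection-control review 734 days ago vs limit 730 → not met
Not met: 6 of 7

6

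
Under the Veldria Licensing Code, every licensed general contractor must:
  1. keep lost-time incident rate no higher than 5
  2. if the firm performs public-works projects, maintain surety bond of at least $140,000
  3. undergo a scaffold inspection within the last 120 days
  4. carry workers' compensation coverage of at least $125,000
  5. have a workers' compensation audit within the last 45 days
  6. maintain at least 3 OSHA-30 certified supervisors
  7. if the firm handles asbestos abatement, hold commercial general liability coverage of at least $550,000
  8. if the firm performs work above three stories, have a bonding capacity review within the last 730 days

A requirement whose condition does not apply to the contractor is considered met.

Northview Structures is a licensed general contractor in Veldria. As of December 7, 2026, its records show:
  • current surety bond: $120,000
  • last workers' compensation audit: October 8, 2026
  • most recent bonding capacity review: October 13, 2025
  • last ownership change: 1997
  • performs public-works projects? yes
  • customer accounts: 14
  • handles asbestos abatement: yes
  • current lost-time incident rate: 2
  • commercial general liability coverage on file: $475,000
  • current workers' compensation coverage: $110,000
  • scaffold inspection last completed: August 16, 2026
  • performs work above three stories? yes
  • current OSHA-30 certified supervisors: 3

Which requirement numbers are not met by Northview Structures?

1. lost-time incident rate 2 ≤ 5 → met
2. condition 'performs public-works projects' holds; surety bond $120,000 < $140,000 → not met
3. scaffold inspection 113 days ago vs limit 120 → met
4. workers' compensation coverage $110,000 < $125,000 → not met
5. workers' compensation audit 60 days ago vs limit 45 → not met
6. OSHA-30 certified supervisors 3 ≥ 3 → met
7. condition 'handles asbestos abatement' holds; commercial general liability coverage $475,000 < $550,000 → not met
8. condition 'performs work above three stories' holds; bonding capacity review 420 days ago vs limit 730 → met
Not met: 2, 4, 5, 7

2, 4, 5, 7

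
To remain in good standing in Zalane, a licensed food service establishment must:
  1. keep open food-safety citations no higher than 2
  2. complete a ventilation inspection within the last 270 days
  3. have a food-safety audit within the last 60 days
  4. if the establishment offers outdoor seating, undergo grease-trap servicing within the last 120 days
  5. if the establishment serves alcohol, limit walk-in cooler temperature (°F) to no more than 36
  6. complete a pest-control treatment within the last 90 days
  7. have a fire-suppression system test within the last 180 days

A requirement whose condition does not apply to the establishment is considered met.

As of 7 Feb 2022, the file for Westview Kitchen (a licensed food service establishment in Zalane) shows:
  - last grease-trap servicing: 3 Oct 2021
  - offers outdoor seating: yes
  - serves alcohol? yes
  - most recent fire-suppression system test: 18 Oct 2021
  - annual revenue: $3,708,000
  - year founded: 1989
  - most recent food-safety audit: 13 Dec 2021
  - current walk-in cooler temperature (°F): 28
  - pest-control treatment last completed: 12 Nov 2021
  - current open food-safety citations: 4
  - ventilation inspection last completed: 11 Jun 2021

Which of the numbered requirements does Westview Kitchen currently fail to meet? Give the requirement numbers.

1, 4

1. open food-safety citations 4 > 2 → not met
2. ventilation inspection 241 days ago vs limit 270 → met
3. food-safety audit 56 days ago vs limit 60 → met
4. condition 'offers outdoor seating' holds; grease-trap servicing 127 days ago vs limit 120 → not met
5. condition 'serves alcohol' holds; walk-in cooler temperature (°F) 28 ≤ 36 → met
6. pest-control treatment 87 days ago vs limit 90 → met
7. fire-suppression system test 112 days ago vs limit 180 → met
Not met: 1, 4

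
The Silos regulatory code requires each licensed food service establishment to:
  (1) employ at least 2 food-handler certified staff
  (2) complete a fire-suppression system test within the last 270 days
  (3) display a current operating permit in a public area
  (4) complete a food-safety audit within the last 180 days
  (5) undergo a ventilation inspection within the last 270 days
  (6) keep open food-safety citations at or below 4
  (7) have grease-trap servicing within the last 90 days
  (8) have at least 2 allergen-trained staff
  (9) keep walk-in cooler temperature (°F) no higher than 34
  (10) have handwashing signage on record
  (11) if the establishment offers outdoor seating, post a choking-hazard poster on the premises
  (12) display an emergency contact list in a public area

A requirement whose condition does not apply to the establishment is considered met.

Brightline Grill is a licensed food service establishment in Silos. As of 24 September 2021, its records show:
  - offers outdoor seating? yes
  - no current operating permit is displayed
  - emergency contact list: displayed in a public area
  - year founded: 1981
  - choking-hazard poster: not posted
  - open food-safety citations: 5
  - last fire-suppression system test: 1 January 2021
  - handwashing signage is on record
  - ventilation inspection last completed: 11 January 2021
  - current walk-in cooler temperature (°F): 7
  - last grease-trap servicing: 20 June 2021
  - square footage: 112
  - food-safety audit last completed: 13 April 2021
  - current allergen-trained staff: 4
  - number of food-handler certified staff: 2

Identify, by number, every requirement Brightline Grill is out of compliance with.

1. food-handler certified staff 2 ≥ 2 → met
2. fire-suppression system test 266 days ago vs limit 270 → met
3. current operating permit absent → not met
4. food-safety audit 164 days ago vs limit 180 → met
5. ventilation inspection 256 days ago vs limit 270 → met
6. open food-safety citations 5 > 4 → not met
7. grease-trap servicing 96 days ago vs limit 90 → not met
8. allergen-trained staff 4 ≥ 2 → met
9. walk-in cooler temperature (°F) 7 ≤ 34 → met
10. handwashing signage present → met
11. condition 'offers outdoor seating' holds; choking-hazard poster absent → not met
12. emergency contact list present → met
Not met: 3, 6, 7, 11

3, 6, 7, 11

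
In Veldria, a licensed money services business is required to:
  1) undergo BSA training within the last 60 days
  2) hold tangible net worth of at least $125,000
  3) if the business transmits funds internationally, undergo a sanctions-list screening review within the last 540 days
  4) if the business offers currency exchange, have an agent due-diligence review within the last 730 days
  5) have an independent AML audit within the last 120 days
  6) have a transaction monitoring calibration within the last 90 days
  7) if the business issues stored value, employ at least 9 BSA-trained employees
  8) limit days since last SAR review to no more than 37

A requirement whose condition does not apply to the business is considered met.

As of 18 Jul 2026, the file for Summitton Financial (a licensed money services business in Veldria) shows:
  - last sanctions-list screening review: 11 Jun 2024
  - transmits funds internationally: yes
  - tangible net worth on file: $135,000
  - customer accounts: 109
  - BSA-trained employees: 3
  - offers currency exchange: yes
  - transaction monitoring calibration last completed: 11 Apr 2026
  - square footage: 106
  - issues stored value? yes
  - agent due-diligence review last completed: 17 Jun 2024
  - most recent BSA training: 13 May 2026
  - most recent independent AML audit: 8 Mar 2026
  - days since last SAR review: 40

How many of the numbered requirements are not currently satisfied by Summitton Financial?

1. BSA training 66 days ago vs limit 60 → not met
2. tangible net worth $135,000 ≥ $125,000 → met
3. condition 'transmits funds internationally' holds; sanctions-list screening review 767 days ago vs limit 540 → not met
4. condition 'offers currency exchange' holds; agent due-diligence review 761 days ago vs limit 730 → not met
5. independent AML audit 132 days ago vs limit 120 → not met
6. transaction monitoring calibration 98 days ago vs limit 90 → not met
7. condition 'issues stored value' holds; BSA-trained employees 3 < 9 → not met
8. days since last SAR review 40 > 37 → not met
Not met: 7 of 8

7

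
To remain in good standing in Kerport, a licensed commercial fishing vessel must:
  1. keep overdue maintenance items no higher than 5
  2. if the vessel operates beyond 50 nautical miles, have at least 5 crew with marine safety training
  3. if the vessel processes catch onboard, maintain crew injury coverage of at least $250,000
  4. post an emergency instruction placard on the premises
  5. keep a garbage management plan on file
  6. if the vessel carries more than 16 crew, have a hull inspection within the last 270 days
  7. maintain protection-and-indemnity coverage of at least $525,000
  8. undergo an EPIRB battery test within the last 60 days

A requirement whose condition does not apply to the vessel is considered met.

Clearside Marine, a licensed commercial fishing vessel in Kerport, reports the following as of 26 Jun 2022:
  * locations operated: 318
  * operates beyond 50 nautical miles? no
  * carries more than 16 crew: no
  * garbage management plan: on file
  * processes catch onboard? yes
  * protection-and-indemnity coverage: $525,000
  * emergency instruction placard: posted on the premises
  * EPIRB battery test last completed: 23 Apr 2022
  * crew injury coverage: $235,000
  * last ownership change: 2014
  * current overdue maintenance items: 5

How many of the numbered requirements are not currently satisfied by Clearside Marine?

2

1. overdue maintenance items 5 ≤ 5 → met
2. condition 'operates beyond 50 nautical miles' does not hold → requirement n/a → met
3. condition 'processes catch onboard' holds; crew injury coverage $235,000 < $250,000 → not met
4. emergency instruction placard present → met
5. garbage management plan present → met
6. condition 'carries more than 16 crew' does not hold → requirement n/a → met
7. protection-and-indemnity coverage $525,000 ≥ $525,000 → met
8. EPIRB battery test 64 days ago vs limit 60 → not met
Not met: 2 of 8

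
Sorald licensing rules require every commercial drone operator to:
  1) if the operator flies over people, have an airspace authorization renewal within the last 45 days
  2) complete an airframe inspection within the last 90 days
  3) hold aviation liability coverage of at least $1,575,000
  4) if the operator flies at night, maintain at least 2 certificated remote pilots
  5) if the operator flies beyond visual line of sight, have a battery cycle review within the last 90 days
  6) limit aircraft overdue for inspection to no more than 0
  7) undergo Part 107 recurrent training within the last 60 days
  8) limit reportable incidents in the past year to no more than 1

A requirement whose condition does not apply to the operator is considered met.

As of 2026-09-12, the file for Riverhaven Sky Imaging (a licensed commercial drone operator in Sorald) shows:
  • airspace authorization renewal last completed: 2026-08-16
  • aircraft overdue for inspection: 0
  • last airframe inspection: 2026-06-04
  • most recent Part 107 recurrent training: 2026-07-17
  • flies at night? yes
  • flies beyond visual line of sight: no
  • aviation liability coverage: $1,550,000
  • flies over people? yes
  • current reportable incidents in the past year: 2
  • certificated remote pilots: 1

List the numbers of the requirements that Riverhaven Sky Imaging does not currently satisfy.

1. condition 'flies over people' holds; airspace authorization renewal 27 days ago vs limit 45 → met
2. airframe inspection 100 days ago vs limit 90 → not met
3. aviation liability coverage $1,550,000 < $1,575,000 → not met
4. condition 'flies at night' holds; certificated remote pilots 1 < 2 → not met
5. condition 'flies beyond visual line of sight' does not hold → requirement n/a → met
6. aircraft overdue for inspection 0 ≤ 0 → met
7. Part 107 recurrent training 57 days ago vs limit 60 → met
8. reportable incidents in the past year 2 > 1 → not met
Not met: 2, 3, 4, 8

2, 3, 4, 8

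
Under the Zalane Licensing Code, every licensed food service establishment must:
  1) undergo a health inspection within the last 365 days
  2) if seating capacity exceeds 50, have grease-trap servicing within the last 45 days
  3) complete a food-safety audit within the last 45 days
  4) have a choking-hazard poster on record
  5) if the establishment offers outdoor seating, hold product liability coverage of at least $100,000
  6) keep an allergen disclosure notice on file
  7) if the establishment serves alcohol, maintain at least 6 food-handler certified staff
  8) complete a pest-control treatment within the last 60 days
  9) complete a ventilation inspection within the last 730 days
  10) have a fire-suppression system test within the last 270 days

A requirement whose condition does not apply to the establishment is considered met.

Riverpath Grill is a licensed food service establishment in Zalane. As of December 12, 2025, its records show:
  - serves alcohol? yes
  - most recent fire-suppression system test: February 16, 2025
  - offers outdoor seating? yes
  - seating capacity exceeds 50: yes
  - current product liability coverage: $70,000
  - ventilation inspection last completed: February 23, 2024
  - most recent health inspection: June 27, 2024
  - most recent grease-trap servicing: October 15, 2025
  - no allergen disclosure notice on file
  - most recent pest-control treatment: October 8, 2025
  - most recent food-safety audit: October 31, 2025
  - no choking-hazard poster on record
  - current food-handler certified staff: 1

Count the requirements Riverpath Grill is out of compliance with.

1. health inspection 533 days ago vs limit 365 → not met
2. condition 'seating capacity exceeds 50' holds; grease-trap servicing 58 days ago vs limit 45 → not met
3. food-safety audit 42 days ago vs limit 45 → met
4. choking-hazard poster absent → not met
5. condition 'offers outdoor seating' holds; product liability coverage $70,000 < $100,000 → not met
6. allergen disclosure notice absent → not met
7. condition 'serves alcohol' holds; food-handler certified staff 1 < 6 → not met
8. pest-control treatment 65 days ago vs limit 60 → not met
9. ventilation inspection 658 days ago vs limit 730 → met
10. fire-suppression system test 299 days ago vs limit 270 → not met
Not met: 8 of 10

8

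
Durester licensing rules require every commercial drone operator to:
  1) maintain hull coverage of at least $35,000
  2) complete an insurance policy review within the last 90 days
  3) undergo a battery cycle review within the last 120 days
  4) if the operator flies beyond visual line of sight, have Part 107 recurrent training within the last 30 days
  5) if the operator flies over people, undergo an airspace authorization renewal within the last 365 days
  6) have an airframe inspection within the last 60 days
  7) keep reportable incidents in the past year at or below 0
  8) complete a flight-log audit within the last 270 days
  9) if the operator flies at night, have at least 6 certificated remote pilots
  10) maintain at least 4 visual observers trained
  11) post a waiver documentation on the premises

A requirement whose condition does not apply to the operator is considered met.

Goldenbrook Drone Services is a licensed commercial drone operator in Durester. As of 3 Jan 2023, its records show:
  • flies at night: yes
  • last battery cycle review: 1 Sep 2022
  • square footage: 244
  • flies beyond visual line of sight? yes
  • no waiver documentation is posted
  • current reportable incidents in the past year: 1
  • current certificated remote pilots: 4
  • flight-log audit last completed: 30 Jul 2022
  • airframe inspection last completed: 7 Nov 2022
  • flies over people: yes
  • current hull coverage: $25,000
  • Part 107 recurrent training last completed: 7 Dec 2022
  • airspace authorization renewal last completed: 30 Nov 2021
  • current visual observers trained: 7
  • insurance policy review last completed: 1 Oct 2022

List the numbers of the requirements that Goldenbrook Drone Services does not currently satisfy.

1, 2, 3, 5, 7, 9, 11

1. hull coverage $25,000 < $35,000 → not met
2. insurance policy review 94 days ago vs limit 90 → not met
3. battery cycle review 124 days ago vs limit 120 → not met
4. condition 'flies beyond visual line of sight' holds; Part 107 recurrent training 27 days ago vs limit 30 → met
5. condition 'flies over people' holds; airspace authorization renewal 399 days ago vs limit 365 → not met
6. airframe inspection 57 days ago vs limit 60 → met
7. reportable incidents in the past year 1 > 0 → not met
8. flight-log audit 157 days ago vs limit 270 → met
9. condition 'flies at night' holds; certificated remote pilots 4 < 6 → not met
10. visual observers trained 7 ≥ 4 → met
11. waiver documentation absent → not met
Not met: 1, 2, 3, 5, 7, 9, 11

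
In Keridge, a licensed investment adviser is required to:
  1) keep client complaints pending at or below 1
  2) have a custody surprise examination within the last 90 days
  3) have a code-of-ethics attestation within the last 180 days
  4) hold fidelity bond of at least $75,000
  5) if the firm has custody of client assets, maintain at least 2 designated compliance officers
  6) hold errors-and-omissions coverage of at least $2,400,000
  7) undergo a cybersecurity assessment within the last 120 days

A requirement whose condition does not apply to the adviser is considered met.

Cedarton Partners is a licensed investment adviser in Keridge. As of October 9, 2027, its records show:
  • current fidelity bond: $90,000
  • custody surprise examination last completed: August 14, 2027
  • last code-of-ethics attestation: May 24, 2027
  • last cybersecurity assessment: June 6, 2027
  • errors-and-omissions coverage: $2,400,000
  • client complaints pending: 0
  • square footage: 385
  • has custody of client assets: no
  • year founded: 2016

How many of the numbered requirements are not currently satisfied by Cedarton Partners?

1

1. client complaints pending 0 ≤ 1 → met
2. custody surprise examination 56 days ago vs limit 90 → met
3. code-of-ethics attestation 138 days ago vs limit 180 → met
4. fidelity bond $90,000 ≥ $75,000 → met
5. condition 'has custody of client assets' does not hold → requirement n/a → met
6. errors-and-omissions coverage $2,400,000 ≥ $2,400,000 → met
7. cybersecurity assessment 125 days ago vs limit 120 → not met
Not met: 1 of 7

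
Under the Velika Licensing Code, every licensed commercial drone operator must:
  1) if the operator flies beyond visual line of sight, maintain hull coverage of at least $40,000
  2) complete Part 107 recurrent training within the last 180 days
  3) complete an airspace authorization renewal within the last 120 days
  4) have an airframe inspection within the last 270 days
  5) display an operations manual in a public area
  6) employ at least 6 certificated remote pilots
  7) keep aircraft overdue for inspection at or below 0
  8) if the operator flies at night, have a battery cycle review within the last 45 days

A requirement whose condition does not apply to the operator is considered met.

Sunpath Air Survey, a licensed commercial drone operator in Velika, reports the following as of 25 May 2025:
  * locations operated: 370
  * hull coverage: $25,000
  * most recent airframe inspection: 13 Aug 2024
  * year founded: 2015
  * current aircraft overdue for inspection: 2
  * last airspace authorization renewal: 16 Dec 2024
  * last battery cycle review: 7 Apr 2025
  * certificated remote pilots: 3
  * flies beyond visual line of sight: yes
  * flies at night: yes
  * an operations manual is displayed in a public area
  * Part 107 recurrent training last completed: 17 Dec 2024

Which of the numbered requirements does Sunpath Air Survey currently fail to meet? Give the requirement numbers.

1. condition 'flies beyond visual line of sight' holds; hull coverage $25,000 < $40,000 → not met
2. Part 107 recurrent training 159 days ago vs limit 180 → met
3. airspace authorization renewal 160 days ago vs limit 120 → not met
4. airframe inspection 285 days ago vs limit 270 → not met
5. operations manual present → met
6. certificated remote pilots 3 < 6 → not met
7. aircraft overdue for inspection 2 > 0 → not met
8. condition 'flies at night' holds; battery cycle review 48 days ago vs limit 45 → not met
Not met: 1, 3, 4, 6, 7, 8

1, 3, 4, 6, 7, 8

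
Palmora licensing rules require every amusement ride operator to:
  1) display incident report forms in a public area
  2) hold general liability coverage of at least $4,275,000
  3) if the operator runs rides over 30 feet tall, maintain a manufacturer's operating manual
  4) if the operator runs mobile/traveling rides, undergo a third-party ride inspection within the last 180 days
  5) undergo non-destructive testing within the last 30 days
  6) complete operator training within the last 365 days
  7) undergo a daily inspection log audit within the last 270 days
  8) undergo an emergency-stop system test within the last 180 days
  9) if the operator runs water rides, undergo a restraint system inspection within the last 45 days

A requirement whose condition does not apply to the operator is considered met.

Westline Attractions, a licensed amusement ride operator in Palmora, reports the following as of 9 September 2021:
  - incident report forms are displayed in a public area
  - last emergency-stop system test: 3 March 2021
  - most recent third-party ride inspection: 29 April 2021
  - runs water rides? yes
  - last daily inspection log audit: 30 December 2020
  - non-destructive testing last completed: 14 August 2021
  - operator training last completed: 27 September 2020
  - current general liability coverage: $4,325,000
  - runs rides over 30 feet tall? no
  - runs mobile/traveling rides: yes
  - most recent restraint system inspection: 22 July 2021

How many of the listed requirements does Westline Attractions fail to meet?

1. incident report forms present → met
2. general liability coverage $4,325,000 ≥ $4,275,000 → met
3. condition 'runs rides over 30 feet tall' does not hold → requirement n/a → met
4. condition 'runs mobile/traveling rides' holds; third-party ride inspection 133 days ago vs limit 180 → met
5. non-destructive testing 26 days ago vs limit 30 → met
6. operator training 347 days ago vs limit 365 → met
7. daily inspection log audit 253 days ago vs limit 270 → met
8. emergency-stop system test 190 days ago vs limit 180 → not met
9. condition 'runs water rides' holds; restraint system inspection 49 days ago vs limit 45 → not met
Not met: 2 of 9

2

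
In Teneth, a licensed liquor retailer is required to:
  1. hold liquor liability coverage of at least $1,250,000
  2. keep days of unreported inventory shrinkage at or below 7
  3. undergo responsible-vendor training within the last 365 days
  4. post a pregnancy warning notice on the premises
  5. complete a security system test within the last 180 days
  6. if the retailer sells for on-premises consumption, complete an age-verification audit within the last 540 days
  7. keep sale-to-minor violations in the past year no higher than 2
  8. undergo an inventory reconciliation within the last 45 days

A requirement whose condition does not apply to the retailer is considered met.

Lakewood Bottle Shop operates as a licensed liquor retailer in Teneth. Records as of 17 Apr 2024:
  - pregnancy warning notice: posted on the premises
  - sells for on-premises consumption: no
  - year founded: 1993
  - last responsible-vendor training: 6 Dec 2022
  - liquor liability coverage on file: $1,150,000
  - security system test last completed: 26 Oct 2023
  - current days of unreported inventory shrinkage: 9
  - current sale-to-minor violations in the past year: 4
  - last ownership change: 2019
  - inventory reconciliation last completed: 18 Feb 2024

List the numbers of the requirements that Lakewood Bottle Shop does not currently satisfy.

1, 2, 3, 7, 8

1. liquor liability coverage $1,150,000 < $1,250,000 → not met
2. days of unreported inventory shrinkage 9 > 7 → not met
3. responsible-vendor training 498 days ago vs limit 365 → not met
4. pregnancy warning notice present → met
5. security system test 174 days ago vs limit 180 → met
6. condition 'sells for on-premises consumption' does not hold → requirement n/a → met
7. sale-to-minor violations in the past year 4 > 2 → not met
8. inventory reconciliation 59 days ago vs limit 45 → not met
Not met: 1, 2, 3, 7, 8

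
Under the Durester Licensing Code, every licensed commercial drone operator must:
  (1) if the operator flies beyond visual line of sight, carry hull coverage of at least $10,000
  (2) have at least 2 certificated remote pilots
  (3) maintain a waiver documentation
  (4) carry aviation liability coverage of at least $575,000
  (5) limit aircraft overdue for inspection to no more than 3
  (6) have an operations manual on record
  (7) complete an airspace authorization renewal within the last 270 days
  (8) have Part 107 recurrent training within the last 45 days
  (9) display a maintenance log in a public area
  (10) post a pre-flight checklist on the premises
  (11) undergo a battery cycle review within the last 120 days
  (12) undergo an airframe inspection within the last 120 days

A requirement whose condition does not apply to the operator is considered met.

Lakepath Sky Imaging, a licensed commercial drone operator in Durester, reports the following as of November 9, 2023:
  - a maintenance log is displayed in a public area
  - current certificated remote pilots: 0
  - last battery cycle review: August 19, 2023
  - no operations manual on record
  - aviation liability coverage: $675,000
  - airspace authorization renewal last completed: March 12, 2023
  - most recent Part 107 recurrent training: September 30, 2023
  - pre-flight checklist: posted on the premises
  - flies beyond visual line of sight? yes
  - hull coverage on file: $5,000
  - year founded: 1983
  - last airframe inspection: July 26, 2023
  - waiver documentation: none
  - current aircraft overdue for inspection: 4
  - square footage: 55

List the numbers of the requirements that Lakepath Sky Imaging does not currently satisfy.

1. condition 'flies beyond visual line of sight' holds; hull coverage $5,000 < $10,000 → not met
2. certificated remote pilots 0 < 2 → not met
3. waiver documentation absent → not met
4. aviation liability coverage $675,000 ≥ $575,000 → met
5. aircraft overdue for inspection 4 > 3 → not met
6. operations manual absent → not met
7. airspace authorization renewal 242 days ago vs limit 270 → met
8. Part 107 recurrent training 40 days ago vs limit 45 → met
9. maintenance log present → met
10. pre-flight checklist present → met
11. battery cycle review 82 days ago vs limit 120 → met
12. airframe inspection 106 days ago vs limit 120 → met
Not met: 1, 2, 3, 5, 6

1, 2, 3, 5, 6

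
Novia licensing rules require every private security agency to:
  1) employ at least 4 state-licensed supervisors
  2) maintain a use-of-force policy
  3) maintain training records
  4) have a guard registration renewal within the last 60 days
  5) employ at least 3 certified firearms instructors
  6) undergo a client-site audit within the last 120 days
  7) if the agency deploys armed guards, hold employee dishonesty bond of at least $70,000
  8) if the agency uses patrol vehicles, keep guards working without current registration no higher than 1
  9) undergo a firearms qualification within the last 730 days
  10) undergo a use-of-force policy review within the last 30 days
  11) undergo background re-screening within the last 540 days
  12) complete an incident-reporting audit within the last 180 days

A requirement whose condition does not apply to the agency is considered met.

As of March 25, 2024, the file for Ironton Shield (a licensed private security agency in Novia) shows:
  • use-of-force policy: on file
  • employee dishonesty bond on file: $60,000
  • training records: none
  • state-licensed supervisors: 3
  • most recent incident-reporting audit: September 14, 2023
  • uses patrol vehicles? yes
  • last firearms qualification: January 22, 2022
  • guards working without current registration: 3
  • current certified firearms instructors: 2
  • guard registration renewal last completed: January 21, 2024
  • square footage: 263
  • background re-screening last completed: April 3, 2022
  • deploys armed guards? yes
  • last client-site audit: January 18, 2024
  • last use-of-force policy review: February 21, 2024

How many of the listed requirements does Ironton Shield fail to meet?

1. state-licensed supervisors 3 < 4 → not met
2. use-of-force policy present → met
3. training records absent → not met
4. guard registration renewal 64 days ago vs limit 60 → not met
5. certified firearms instructors 2 < 3 → not met
6. client-site audit 67 days ago vs limit 120 → met
7. condition 'deploys armed guards' holds; employee dishonesty bond $60,000 < $70,000 → not met
8. condition 'uses patrol vehicles' holds; guards working without current registration 3 > 1 → not met
9. firearms qualification 793 days ago vs limit 730 → not met
10. use-of-force policy review 33 days ago vs limit 30 → not met
11. background re-screening 722 days ago vs limit 540 → not met
12. incident-reporting audit 193 days ago vs limit 180 → not met
Not met: 10 of 12

10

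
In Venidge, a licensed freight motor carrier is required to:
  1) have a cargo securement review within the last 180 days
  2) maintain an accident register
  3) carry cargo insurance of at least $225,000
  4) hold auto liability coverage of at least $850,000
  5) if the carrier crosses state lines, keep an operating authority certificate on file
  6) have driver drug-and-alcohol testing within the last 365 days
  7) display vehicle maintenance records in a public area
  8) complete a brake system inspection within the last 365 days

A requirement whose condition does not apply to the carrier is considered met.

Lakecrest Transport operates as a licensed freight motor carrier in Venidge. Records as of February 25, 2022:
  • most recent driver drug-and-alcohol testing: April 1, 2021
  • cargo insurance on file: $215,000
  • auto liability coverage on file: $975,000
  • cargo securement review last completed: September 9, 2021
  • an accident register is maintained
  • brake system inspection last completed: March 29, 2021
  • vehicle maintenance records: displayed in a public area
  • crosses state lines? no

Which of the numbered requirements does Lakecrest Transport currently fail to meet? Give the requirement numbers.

3

1. cargo securement review 169 days ago vs limit 180 → met
2. accident register present → met
3. cargo insurance $215,000 < $225,000 → not met
4. auto liability coverage $975,000 ≥ $850,000 → met
5. condition 'crosses state lines' does not hold → requirement n/a → met
6. driver drug-and-alcohol testing 330 days ago vs limit 365 → met
7. vehicle maintenance records present → met
8. brake system inspection 333 days ago vs limit 365 → met
Not met: 3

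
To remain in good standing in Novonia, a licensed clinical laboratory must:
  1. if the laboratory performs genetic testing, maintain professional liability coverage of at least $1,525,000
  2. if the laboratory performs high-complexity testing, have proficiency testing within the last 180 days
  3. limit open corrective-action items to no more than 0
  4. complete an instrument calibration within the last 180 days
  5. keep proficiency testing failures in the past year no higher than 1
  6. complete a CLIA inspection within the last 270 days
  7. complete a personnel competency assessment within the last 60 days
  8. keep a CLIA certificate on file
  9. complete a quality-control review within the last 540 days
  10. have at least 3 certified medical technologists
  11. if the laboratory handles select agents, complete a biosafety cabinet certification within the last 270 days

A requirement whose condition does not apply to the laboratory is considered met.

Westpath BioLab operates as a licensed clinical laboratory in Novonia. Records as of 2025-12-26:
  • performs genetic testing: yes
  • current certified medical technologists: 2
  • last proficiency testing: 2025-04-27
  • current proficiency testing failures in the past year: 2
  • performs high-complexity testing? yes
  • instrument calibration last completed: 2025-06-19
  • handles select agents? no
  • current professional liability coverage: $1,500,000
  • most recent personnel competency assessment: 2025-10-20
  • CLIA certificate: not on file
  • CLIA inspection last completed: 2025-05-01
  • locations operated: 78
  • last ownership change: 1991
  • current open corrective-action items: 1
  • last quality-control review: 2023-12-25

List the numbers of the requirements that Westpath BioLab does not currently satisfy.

1, 2, 3, 4, 5, 7, 8, 9, 10

1. condition 'performs genetic testing' holds; professional liability coverage $1,500,000 < $1,525,000 → not met
2. condition 'performs high-complexity testing' holds; proficiency testing 243 days ago vs limit 180 → not met
3. open corrective-action items 1 > 0 → not met
4. instrument calibration 190 days ago vs limit 180 → not met
5. proficiency testing failures in the past year 2 > 1 → not met
6. CLIA inspection 239 days ago vs limit 270 → met
7. personnel competency assessment 67 days ago vs limit 60 → not met
8. CLIA certificate absent → not met
9. quality-control review 732 days ago vs limit 540 → not met
10. certified medical technologists 2 < 3 → not met
11. condition 'handles select agents' does not hold → requirement n/a → met
Not met: 1, 2, 3, 4, 5, 7, 8, 9, 10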